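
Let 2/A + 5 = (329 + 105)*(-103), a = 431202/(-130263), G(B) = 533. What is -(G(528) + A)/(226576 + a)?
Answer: -1034671584009/439828036550734 ≈ -0.0023524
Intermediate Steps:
a = -143734/43421 (a = 431202*(-1/130263) = -143734/43421 ≈ -3.3102)
A = -2/44707 (A = 2/(-5 + (329 + 105)*(-103)) = 2/(-5 + 434*(-103)) = 2/(-5 - 44702) = 2/(-44707) = 2*(-1/44707) = -2/44707 ≈ -4.4736e-5)
-(G(528) + A)/(226576 + a) = -(533 - 2/44707)/(226576 - 143734/43421) = -23828829/(44707*9838012762/43421) = -23828829*43421/(44707*9838012762) = -1*1034671584009/439828036550734 = -1034671584009/439828036550734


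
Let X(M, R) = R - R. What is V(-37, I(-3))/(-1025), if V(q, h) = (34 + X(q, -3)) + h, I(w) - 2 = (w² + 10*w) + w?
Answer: -12/1025 ≈ -0.011707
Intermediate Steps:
I(w) = 2 + w² + 11*w (I(w) = 2 + ((w² + 10*w) + w) = 2 + (w² + 11*w) = 2 + w² + 11*w)
X(M, R) = 0
V(q, h) = 34 + h (V(q, h) = (34 + 0) + h = 34 + h)
V(-37, I(-3))/(-1025) = (34 + (2 + (-3)² + 11*(-3)))/(-1025) = (34 + (2 + 9 - 33))*(-1/1025) = (34 - 22)*(-1/1025) = 12*(-1/1025) = -12/1025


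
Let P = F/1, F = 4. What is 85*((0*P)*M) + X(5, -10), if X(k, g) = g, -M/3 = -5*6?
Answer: -10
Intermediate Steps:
M = 90 (M = -(-15)*6 = -3*(-30) = 90)
P = 4 (P = 4/1 = 4*1 = 4)
85*((0*P)*M) + X(5, -10) = 85*((0*4)*90) - 10 = 85*(0*90) - 10 = 85*0 - 10 = 0 - 10 = -10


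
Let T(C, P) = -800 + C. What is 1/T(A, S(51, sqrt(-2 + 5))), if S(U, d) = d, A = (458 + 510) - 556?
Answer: -1/388 ≈ -0.0025773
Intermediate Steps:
A = 412 (A = 968 - 556 = 412)
1/T(A, S(51, sqrt(-2 + 5))) = 1/(-800 + 412) = 1/(-388) = -1/388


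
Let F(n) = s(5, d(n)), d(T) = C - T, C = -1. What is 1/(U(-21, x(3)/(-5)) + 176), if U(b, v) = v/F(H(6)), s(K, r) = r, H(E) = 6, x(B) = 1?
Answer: 35/6161 ≈ 0.0056809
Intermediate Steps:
d(T) = -1 - T
F(n) = -1 - n
U(b, v) = -v/7 (U(b, v) = v/(-1 - 1*6) = v/(-1 - 6) = v/(-7) = v*(-⅐) = -v/7)
1/(U(-21, x(3)/(-5)) + 176) = 1/(-1/(7*(-5)) + 176) = 1/(-(-1)/(7*5) + 176) = 1/(-⅐*(-⅕) + 176) = 1/(1/35 + 176) = 1/(6161/35) = 35/6161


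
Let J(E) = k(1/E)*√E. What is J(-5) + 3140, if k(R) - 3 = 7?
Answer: 3140 + 10*I*√5 ≈ 3140.0 + 22.361*I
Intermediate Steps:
k(R) = 10 (k(R) = 3 + 7 = 10)
J(E) = 10*√E
J(-5) + 3140 = 10*√(-5) + 3140 = 10*(I*√5) + 3140 = 10*I*√5 + 3140 = 3140 + 10*I*√5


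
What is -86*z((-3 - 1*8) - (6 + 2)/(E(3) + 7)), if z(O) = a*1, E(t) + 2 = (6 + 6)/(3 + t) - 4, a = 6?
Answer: -516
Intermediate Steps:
E(t) = -6 + 12/(3 + t) (E(t) = -2 + ((6 + 6)/(3 + t) - 4) = -2 + (12/(3 + t) - 4) = -2 + (-4 + 12/(3 + t)) = -6 + 12/(3 + t))
z(O) = 6 (z(O) = 6*1 = 6)
-86*z((-3 - 1*8) - (6 + 2)/(E(3) + 7)) = -86*6 = -516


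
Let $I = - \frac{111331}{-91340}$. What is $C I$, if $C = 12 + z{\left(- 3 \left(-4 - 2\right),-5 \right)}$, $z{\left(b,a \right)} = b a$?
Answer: $- \frac{4341909}{45670} \approx -95.071$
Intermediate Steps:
$z{\left(b,a \right)} = a b$
$C = -78$ ($C = 12 - 5 \left(- 3 \left(-4 - 2\right)\right) = 12 - 5 \left(\left(-3\right) \left(-6\right)\right) = 12 - 90 = -78$)
$I = \frac{111331}{91340}$ ($I = \left(-111331\right) \left(- \frac{1}{91340}\right) = \frac{111331}{91340} \approx 1.2189$)
$C I = \left(-78\right) \frac{111331}{91340} = - \frac{4341909}{45670}$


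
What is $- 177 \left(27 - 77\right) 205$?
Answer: $1814250$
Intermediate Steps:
$- 177 \left(27 - 77\right) 205 = \left(-177\right) \left(-50\right) 205 = 8850 \cdot 205 = 1814250$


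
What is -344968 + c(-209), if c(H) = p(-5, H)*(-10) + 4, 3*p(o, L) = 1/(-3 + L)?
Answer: -109698547/318 ≈ -3.4496e+5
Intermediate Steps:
p(o, L) = 1/(3*(-3 + L))
c(H) = 4 - 10/(3*(-3 + H)) (c(H) = (1/(3*(-3 + H)))*(-10) + 4 = -10/(3*(-3 + H)) + 4 = 4 - 10/(3*(-3 + H)))
-344968 + c(-209) = -344968 + 2*(-23 + 6*(-209))/(3*(-3 - 209)) = -344968 + (⅔)*(-23 - 1254)/(-212) = -344968 + (⅔)*(-1/212)*(-1277) = -344968 + 1277/318 = -109698547/318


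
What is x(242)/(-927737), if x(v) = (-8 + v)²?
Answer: -54756/927737 ≈ -0.059021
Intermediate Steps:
x(242)/(-927737) = (-8 + 242)²/(-927737) = 234²*(-1/927737) = 54756*(-1/927737) = -54756/927737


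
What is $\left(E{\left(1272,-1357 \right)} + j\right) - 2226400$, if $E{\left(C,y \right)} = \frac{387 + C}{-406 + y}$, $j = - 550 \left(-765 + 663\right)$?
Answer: $- \frac{3826240559}{1763} \approx -2.1703 \cdot 10^{6}$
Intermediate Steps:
$j = 56100$ ($j = \left(-550\right) \left(-102\right) = 56100$)
$E{\left(C,y \right)} = \frac{387 + C}{-406 + y}$
$\left(E{\left(1272,-1357 \right)} + j\right) - 2226400 = \left(\frac{387 + 1272}{-406 - 1357} + 56100\right) - 2226400 = \left(\frac{1}{-1763} \cdot 1659 + 56100\right) - 2226400 = \left(\left(- \frac{1}{1763}\right) 1659 + 56100\right) - 2226400 = \left(- \frac{1659}{1763} + 56100\right) - 2226400 = \frac{98902641}{1763} - 2226400 = - \frac{3826240559}{1763}$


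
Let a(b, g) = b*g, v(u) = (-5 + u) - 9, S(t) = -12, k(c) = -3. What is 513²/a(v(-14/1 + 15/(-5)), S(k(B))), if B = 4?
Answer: 87723/124 ≈ 707.44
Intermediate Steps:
v(u) = -14 + u
513²/a(v(-14/1 + 15/(-5)), S(k(B))) = 513²/(((-14 + (-14/1 + 15/(-5)))*(-12))) = 263169/(((-14 + (-14*1 + 15*(-⅕)))*(-12))) = 263169/(((-14 + (-14 - 3))*(-12))) = 263169/(((-14 - 17)*(-12))) = 263169/((-31*(-12))) = 263169/372 = 263169*(1/372) = 87723/124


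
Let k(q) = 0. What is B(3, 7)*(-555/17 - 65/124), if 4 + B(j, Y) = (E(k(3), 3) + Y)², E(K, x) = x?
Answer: -1678200/527 ≈ -3184.4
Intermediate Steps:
B(j, Y) = -4 + (3 + Y)²
B(3, 7)*(-555/17 - 65/124) = (-4 + (3 + 7)²)*(-555/17 - 65/124) = (-4 + 10²)*(-555*1/17 - 65*1/124) = (-4 + 100)*(-555/17 - 65/124) = 96*(-69925/2108) = -1678200/527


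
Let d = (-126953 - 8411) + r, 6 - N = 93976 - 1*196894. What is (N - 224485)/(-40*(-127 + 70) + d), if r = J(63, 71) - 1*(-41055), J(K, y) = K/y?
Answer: 8630831/6533996 ≈ 1.3209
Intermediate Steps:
N = 102924 (N = 6 - (93976 - 1*196894) = 6 - (93976 - 196894) = 6 - 1*(-102918) = 6 + 102918 = 102924)
r = 2914968/71 (r = 63/71 - 1*(-41055) = 63*(1/71) + 41055 = 63/71 + 41055 = 2914968/71 ≈ 41056.)
d = -6695876/71 (d = (-126953 - 8411) + 2914968/71 = -135364 + 2914968/71 = -6695876/71 ≈ -94308.)
(N - 224485)/(-40*(-127 + 70) + d) = (102924 - 224485)/(-40*(-127 + 70) - 6695876/71) = -121561/(-40*(-57) - 6695876/71) = -121561/(2280 - 6695876/71) = -121561/(-6533996/71) = -121561*(-71/6533996) = 8630831/6533996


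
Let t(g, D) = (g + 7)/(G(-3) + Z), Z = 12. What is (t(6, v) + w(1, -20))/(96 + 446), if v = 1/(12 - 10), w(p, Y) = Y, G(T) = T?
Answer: -167/4878 ≈ -0.034235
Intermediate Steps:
v = ½ (v = 1/2 = ½ ≈ 0.50000)
t(g, D) = 7/9 + g/9 (t(g, D) = (g + 7)/(-3 + 12) = (7 + g)/9 = (7 + g)*(⅑) = 7/9 + g/9)
(t(6, v) + w(1, -20))/(96 + 446) = ((7/9 + (⅑)*6) - 20)/(96 + 446) = ((7/9 + ⅔) - 20)/542 = (13/9 - 20)*(1/542) = -167/9*1/542 = -167/4878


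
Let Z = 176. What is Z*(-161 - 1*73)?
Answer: -41184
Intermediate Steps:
Z*(-161 - 1*73) = 176*(-161 - 1*73) = 176*(-161 - 73) = 176*(-234) = -41184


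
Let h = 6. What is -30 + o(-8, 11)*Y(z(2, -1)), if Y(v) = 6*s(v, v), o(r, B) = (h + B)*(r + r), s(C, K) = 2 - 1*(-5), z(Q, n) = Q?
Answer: -11454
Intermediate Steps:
s(C, K) = 7 (s(C, K) = 2 + 5 = 7)
o(r, B) = 2*r*(6 + B) (o(r, B) = (6 + B)*(r + r) = (6 + B)*(2*r) = 2*r*(6 + B))
Y(v) = 42 (Y(v) = 6*7 = 42)
-30 + o(-8, 11)*Y(z(2, -1)) = -30 + (2*(-8)*(6 + 11))*42 = -30 + (2*(-8)*17)*42 = -30 - 272*42 = -30 - 11424 = -11454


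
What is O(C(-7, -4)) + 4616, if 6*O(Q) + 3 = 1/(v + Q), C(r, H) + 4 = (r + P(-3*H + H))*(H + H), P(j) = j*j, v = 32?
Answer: 11852603/2568 ≈ 4615.5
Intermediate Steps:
P(j) = j**2
C(r, H) = -4 + 2*H*(r + 4*H**2) (C(r, H) = -4 + (r + (-3*H + H)**2)*(H + H) = -4 + (r + (-2*H)**2)*(2*H) = -4 + (r + 4*H**2)*(2*H) = -4 + 2*H*(r + 4*H**2))
O(Q) = -1/2 + 1/(6*(32 + Q))
O(C(-7, -4)) + 4616 = (-95 - 3*(-4 + 8*(-4)**3 + 2*(-4)*(-7)))/(6*(32 + (-4 + 8*(-4)**3 + 2*(-4)*(-7)))) + 4616 = (-95 - 3*(-4 + 8*(-64) + 56))/(6*(32 + (-4 + 8*(-64) + 56))) + 4616 = (-95 - 3*(-4 - 512 + 56))/(6*(32 + (-4 - 512 + 56))) + 4616 = (-95 - 3*(-460))/(6*(32 - 460)) + 4616 = (1/6)*(-95 + 1380)/(-428) + 4616 = (1/6)*(-1/428)*1285 + 4616 = -1285/2568 + 4616 = 11852603/2568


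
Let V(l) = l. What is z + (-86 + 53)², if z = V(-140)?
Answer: 949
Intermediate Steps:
z = -140
z + (-86 + 53)² = -140 + (-86 + 53)² = -140 + (-33)² = -140 + 1089 = 949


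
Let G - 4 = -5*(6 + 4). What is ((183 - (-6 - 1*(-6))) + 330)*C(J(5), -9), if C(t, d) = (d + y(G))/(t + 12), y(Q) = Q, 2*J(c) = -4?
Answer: -5643/2 ≈ -2821.5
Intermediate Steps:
J(c) = -2 (J(c) = (½)*(-4) = -2)
G = -46 (G = 4 - 5*(6 + 4) = 4 - 5*10 = 4 - 1*50 = 4 - 50 = -46)
C(t, d) = (-46 + d)/(12 + t) (C(t, d) = (d - 46)/(t + 12) = (-46 + d)/(12 + t))
((183 - (-6 - 1*(-6))) + 330)*C(J(5), -9) = ((183 - (-6 - 1*(-6))) + 330)*((-46 - 9)/(12 - 2)) = ((183 - (-6 + 6)) + 330)*(-55/10) = ((183 - 1*0) + 330)*((⅒)*(-55)) = ((183 + 0) + 330)*(-11/2) = (183 + 330)*(-11/2) = 513*(-11/2) = -5643/2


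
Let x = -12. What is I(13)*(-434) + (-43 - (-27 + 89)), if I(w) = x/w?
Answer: 3843/13 ≈ 295.62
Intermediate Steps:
I(w) = -12/w
I(13)*(-434) + (-43 - (-27 + 89)) = -12/13*(-434) + (-43 - (-27 + 89)) = -12*1/13*(-434) + (-43 - 1*62) = -12/13*(-434) + (-43 - 62) = 5208/13 - 105 = 3843/13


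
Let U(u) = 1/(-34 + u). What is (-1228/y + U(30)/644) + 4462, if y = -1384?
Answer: 1988876619/445648 ≈ 4462.9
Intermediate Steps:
(-1228/y + U(30)/644) + 4462 = (-1228/(-1384) + 1/((-34 + 30)*644)) + 4462 = (-1228*(-1/1384) + (1/644)/(-4)) + 4462 = (307/346 - ¼*1/644) + 4462 = (307/346 - 1/2576) + 4462 = 395243/445648 + 4462 = 1988876619/445648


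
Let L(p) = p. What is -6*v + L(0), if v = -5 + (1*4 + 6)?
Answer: -30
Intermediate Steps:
v = 5 (v = -5 + (4 + 6) = -5 + 10 = 5)
-6*v + L(0) = -6*5 + 0 = -30 + 0 = -30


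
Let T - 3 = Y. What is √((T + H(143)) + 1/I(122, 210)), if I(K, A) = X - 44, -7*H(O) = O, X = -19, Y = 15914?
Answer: √143069/3 ≈ 126.08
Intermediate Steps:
H(O) = -O/7
I(K, A) = -63 (I(K, A) = -19 - 44 = -63)
T = 15917 (T = 3 + 15914 = 15917)
√((T + H(143)) + 1/I(122, 210)) = √((15917 - ⅐*143) + 1/(-63)) = √((15917 - 143/7) - 1/63) = √(111276/7 - 1/63) = √(143069/9) = √143069/3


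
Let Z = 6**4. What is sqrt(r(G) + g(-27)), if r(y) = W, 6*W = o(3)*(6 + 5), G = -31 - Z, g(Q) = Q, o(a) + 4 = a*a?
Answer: I*sqrt(642)/6 ≈ 4.223*I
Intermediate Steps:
o(a) = -4 + a**2 (o(a) = -4 + a*a = -4 + a**2)
Z = 1296
G = -1327 (G = -31 - 1*1296 = -31 - 1296 = -1327)
W = 55/6 (W = ((-4 + 3**2)*(6 + 5))/6 = ((-4 + 9)*11)/6 = (5*11)/6 = (1/6)*55 = 55/6 ≈ 9.1667)
r(y) = 55/6
sqrt(r(G) + g(-27)) = sqrt(55/6 - 27) = sqrt(-107/6) = I*sqrt(642)/6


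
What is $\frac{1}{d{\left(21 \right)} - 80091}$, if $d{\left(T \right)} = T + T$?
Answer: $- \frac{1}{80049} \approx -1.2492 \cdot 10^{-5}$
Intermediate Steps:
$d{\left(T \right)} = 2 T$
$\frac{1}{d{\left(21 \right)} - 80091} = \frac{1}{2 \cdot 21 - 80091} = \frac{1}{42 - 80091} = \frac{1}{-80049} = - \frac{1}{80049}$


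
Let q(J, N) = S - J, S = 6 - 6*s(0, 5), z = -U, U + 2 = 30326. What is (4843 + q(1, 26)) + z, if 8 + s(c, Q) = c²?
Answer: -25428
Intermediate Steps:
U = 30324 (U = -2 + 30326 = 30324)
s(c, Q) = -8 + c²
z = -30324 (z = -1*30324 = -30324)
S = 54 (S = 6 - 6*(-8 + 0²) = 6 - 6*(-8 + 0) = 6 - 6*(-8) = 6 + 48 = 54)
q(J, N) = 54 - J
(4843 + q(1, 26)) + z = (4843 + (54 - 1*1)) - 30324 = (4843 + (54 - 1)) - 30324 = (4843 + 53) - 30324 = 4896 - 30324 = -25428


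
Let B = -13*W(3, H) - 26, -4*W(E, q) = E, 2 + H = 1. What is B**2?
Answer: 4225/16 ≈ 264.06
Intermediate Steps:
H = -1 (H = -2 + 1 = -1)
W(E, q) = -E/4
B = -65/4 (B = -(-13)*3/4 - 26 = -13*(-3/4) - 26 = 39/4 - 26 = -65/4 ≈ -16.250)
B**2 = (-65/4)**2 = 4225/16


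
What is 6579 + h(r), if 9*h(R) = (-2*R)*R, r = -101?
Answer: 38809/9 ≈ 4312.1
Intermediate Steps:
h(R) = -2*R²/9 (h(R) = ((-2*R)*R)/9 = (-2*R²)/9 = -2*R²/9)
6579 + h(r) = 6579 - 2/9*(-101)² = 6579 - 2/9*10201 = 6579 - 20402/9 = 38809/9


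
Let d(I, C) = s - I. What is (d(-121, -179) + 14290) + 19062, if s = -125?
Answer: 33348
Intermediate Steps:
d(I, C) = -125 - I
(d(-121, -179) + 14290) + 19062 = ((-125 - 1*(-121)) + 14290) + 19062 = ((-125 + 121) + 14290) + 19062 = (-4 + 14290) + 19062 = 14286 + 19062 = 33348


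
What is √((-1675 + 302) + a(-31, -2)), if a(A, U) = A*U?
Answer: I*√1311 ≈ 36.208*I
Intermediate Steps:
√((-1675 + 302) + a(-31, -2)) = √((-1675 + 302) - 31*(-2)) = √(-1373 + 62) = √(-1311) = I*√1311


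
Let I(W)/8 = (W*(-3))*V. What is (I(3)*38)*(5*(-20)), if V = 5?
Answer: 1368000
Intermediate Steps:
I(W) = -120*W (I(W) = 8*((W*(-3))*5) = 8*(-3*W*5) = 8*(-15*W) = -120*W)
(I(3)*38)*(5*(-20)) = (-120*3*38)*(5*(-20)) = -360*38*(-100) = -13680*(-100) = 1368000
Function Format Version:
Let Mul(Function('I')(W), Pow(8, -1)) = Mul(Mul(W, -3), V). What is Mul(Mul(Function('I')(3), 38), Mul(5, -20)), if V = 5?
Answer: 1368000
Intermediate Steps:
Function('I')(W) = Mul(-120, W) (Function('I')(W) = Mul(8, Mul(Mul(W, -3), 5)) = Mul(8, Mul(Mul(-3, W), 5)) = Mul(8, Mul(-15, W)) = Mul(-120, W))
Mul(Mul(Function('I')(3), 38), Mul(5, -20)) = Mul(Mul(Mul(-120, 3), 38), Mul(5, -20)) = Mul(Mul(-360, 38), -100) = Mul(-13680, -100) = 1368000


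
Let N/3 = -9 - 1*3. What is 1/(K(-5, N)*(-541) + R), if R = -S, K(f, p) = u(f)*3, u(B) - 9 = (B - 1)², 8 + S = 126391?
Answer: -1/199418 ≈ -5.0146e-6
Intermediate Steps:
N = -36 (N = 3*(-9 - 1*3) = 3*(-9 - 3) = 3*(-12) = -36)
S = 126383 (S = -8 + 126391 = 126383)
u(B) = 9 + (-1 + B)² (u(B) = 9 + (B - 1)² = 9 + (-1 + B)²)
K(f, p) = 27 + 3*(-1 + f)² (K(f, p) = (9 + (-1 + f)²)*3 = 27 + 3*(-1 + f)²)
R = -126383 (R = -1*126383 = -126383)
1/(K(-5, N)*(-541) + R) = 1/((27 + 3*(-1 - 5)²)*(-541) - 126383) = 1/((27 + 3*(-6)²)*(-541) - 126383) = 1/((27 + 3*36)*(-541) - 126383) = 1/((27 + 108)*(-541) - 126383) = 1/(135*(-541) - 126383) = 1/(-73035 - 126383) = 1/(-199418) = -1/199418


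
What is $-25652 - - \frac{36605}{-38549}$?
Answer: $- \frac{988895553}{38549} \approx -25653.0$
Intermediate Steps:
$-25652 - - \frac{36605}{-38549} = -25652 - \left(-36605\right) \left(- \frac{1}{38549}\right) = -25652 - \frac{36605}{38549} = - \frac{988895553}{38549}$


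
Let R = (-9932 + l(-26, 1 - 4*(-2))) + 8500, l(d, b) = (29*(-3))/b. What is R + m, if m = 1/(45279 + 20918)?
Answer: -286302022/198591 ≈ -1441.7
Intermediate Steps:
l(d, b) = -87/b
m = 1/66197 ≈ 1.5106e-5
R = -4325/3 (R = (-9932 - 87/(1 - 4*(-2))) + 8500 = (-9932 - 87/(1 + 8)) + 8500 = (-9932 - 87/9) + 8500 = (-9932 - 87*1/9) + 8500 = (-9932 - 29/3) + 8500 = -29825/3 + 8500 = -4325/3 ≈ -1441.7)
R + m = -4325/3 + 1/66197 = -286302022/198591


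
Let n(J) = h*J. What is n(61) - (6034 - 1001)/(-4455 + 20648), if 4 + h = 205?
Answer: 198537340/16193 ≈ 12261.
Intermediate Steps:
h = 201 (h = -4 + 205 = 201)
n(J) = 201*J
n(61) - (6034 - 1001)/(-4455 + 20648) = 201*61 - (6034 - 1001)/(-4455 + 20648) = 12261 - 5033/16193 = 198537340/16193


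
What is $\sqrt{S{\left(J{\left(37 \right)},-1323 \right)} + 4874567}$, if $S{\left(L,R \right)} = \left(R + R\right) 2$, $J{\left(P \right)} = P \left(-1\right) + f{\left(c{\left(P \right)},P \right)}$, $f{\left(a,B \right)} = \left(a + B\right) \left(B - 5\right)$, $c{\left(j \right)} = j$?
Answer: $5 \sqrt{194771} \approx 2206.6$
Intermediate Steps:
$f{\left(a,B \right)} = \left(-5 + B\right) \left(B + a\right)$ ($f{\left(a,B \right)} = \left(B + a\right) \left(-5 + B\right) = \left(-5 + B\right) \left(B + a\right)$)
$J{\left(P \right)} = - 11 P + 2 P^{2}$ ($J{\left(P \right)} = P \left(-1\right) + \left(P^{2} - 5 P - 5 P + P P\right) = - P + \left(P^{2} - 5 P - 5 P + P^{2}\right) = - P + \left(- 10 P + 2 P^{2}\right) = - 11 P + 2 P^{2}$)
$S{\left(L,R \right)} = 4 R$ ($S{\left(L,R \right)} = 2 R 2 = 4 R$)
$\sqrt{S{\left(J{\left(37 \right)},-1323 \right)} + 4874567} = \sqrt{4 \left(-1323\right) + 4874567} = \sqrt{-5292 + 4874567} = \sqrt{4869275} = 5 \sqrt{194771}$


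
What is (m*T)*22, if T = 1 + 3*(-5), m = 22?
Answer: -6776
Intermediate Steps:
T = -14 (T = 1 - 15 = -14)
(m*T)*22 = (22*(-14))*22 = -308*22 = -6776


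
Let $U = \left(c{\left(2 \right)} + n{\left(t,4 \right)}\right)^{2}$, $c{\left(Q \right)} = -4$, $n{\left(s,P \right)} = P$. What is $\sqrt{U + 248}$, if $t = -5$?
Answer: $2 \sqrt{62} \approx 15.748$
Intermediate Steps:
$U = 0$ ($U = \left(-4 + 4\right)^{2} = 0^{2} = 0$)
$\sqrt{U + 248} = \sqrt{0 + 248} = \sqrt{248} = 2 \sqrt{62}$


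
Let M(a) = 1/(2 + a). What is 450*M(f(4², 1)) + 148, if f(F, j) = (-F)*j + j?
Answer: 1474/13 ≈ 113.38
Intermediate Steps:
f(F, j) = j - F*j (f(F, j) = -F*j + j = j - F*j)
450*M(f(4², 1)) + 148 = 450/(2 + 1*(1 - 1*4²)) + 148 = 450/(2 + 1*(1 - 1*16)) + 148 = 450/(2 + 1*(1 - 16)) + 148 = 450/(2 + 1*(-15)) + 148 = 450/(2 - 15) + 148 = 450/(-13) + 148 = 450*(-1/13) + 148 = -450/13 + 148 = 1474/13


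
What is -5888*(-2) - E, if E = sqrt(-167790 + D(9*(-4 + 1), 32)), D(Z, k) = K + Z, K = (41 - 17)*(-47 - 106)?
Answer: 11776 - I*sqrt(171489) ≈ 11776.0 - 414.11*I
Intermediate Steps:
K = -3672 (K = 24*(-153) = -3672)
D(Z, k) = -3672 + Z
E = I*sqrt(171489) (E = sqrt(-167790 + (-3672 + 9*(-4 + 1))) = sqrt(-167790 + (-3672 + 9*(-3))) = sqrt(-167790 + (-3672 - 27)) = sqrt(-167790 - 3699) = sqrt(-171489) = I*sqrt(171489) ≈ 414.11*I)
-5888*(-2) - E = -5888*(-2) - I*sqrt(171489) = 11776 - I*sqrt(171489)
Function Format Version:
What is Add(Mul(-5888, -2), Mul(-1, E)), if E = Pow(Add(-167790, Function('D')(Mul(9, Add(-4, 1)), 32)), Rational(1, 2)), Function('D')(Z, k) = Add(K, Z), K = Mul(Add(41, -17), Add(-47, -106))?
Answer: Add(11776, Mul(-1, I, Pow(171489, Rational(1, 2)))) ≈ Add(11776., Mul(-414.11, I))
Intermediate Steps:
K = -3672 (K = Mul(24, -153) = -3672)
Function('D')(Z, k) = Add(-3672, Z)
E = Mul(I, Pow(171489, Rational(1, 2))) (E = Pow(Add(-167790, Add(-3672, Mul(9, Add(-4, 1)))), Rational(1, 2)) = Pow(Add(-167790, Add(-3672, Mul(9, -3))), Rational(1, 2)) = Pow(Add(-167790, Add(-3672, -27)), Rational(1, 2)) = Pow(Add(-167790, -3699), Rational(1, 2)) = Pow(-171489, Rational(1, 2)) = Mul(I, Pow(171489, Rational(1, 2))) ≈ Mul(414.11, I))
Add(Mul(-5888, -2), Mul(-1, E)) = Add(Mul(-5888, -2), Mul(-1, Mul(I, Pow(171489, Rational(1, 2))))) = Add(11776, Mul(-1, I, Pow(171489, Rational(1, 2))))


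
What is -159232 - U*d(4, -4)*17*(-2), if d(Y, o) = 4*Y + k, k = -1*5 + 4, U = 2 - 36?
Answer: -176572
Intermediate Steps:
U = -34
k = -1 (k = -5 + 4 = -1)
d(Y, o) = -1 + 4*Y (d(Y, o) = 4*Y - 1 = -1 + 4*Y)
-159232 - U*d(4, -4)*17*(-2) = -159232 - (-34*(-1 + 4*4))*17*(-2) = -159232 - (-34*(-1 + 16))*(-34) = -159232 - (-34*15)*(-34) = -159232 - (-510)*(-34) = -159232 - 1*17340 = -159232 - 17340 = -176572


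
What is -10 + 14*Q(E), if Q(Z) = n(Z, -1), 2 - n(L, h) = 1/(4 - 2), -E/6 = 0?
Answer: 11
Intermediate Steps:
E = 0 (E = -6*0 = 0)
n(L, h) = 3/2 (n(L, h) = 2 - 1/(4 - 2) = 2 - 1/2 = 3/2)
Q(Z) = 3/2
-10 + 14*Q(E) = -10 + 14*(3/2) = -10 + 21 = 11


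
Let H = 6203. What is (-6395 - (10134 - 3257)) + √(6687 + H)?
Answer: -13272 + √12890 ≈ -13158.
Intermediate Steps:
(-6395 - (10134 - 3257)) + √(6687 + H) = (-6395 - (10134 - 3257)) + √(6687 + 6203) = (-6395 - 1*6877) + √12890 = (-6395 - 6877) + √12890 = -13272 + √12890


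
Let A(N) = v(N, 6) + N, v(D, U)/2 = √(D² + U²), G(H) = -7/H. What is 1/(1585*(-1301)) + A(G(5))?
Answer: -577384/412417 + 2*√949/5 ≈ 10.922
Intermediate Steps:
v(D, U) = 2*√(D² + U²)
A(N) = N + 2*√(36 + N²) (A(N) = 2*√(N² + 6²) + N = 2*√(N² + 36) + N = 2*√(36 + N²) + N = N + 2*√(36 + N²))
1/(1585*(-1301)) + A(G(5)) = 1/(1585*(-1301)) + (-7/5 + 2*√(36 + (-7/5)²)) = (1/1585)*(-1/1301) + (-7*⅕ + 2*√(36 + (-7*⅕)²)) = -1/2062085 + (-7/5 + 2*√(36 + (-7/5)²)) = -1/2062085 + (-7/5 + 2*√(36 + 49/25)) = -1/2062085 + (-7/5 + 2*√(949/25)) = -1/2062085 + (-7/5 + 2*(√949/5)) = -1/2062085 + (-7/5 + 2*√949/5) = -577384/412417 + 2*√949/5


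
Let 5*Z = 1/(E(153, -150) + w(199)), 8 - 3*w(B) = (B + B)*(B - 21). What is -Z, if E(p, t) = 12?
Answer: 1/118000 ≈ 8.4746e-6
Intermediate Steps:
w(B) = 8/3 - 2*B*(-21 + B)/3 (w(B) = 8/3 - (B + B)*(B - 21)/3 = 8/3 - 2*B*(-21 + B)/3)
Z = -1/118000 (Z = 1/(5*(12 + (8/3 + 14*199 - 2/3*199**2))) = 1/(5*(12 + (8/3 + 2786 - 2/3*39601))) = 1/(5*(12 + (8/3 + 2786 - 79202/3))) = 1/(5*(12 - 23612)) = (1/5)/(-23600) = (1/5)*(-1/23600) = -1/118000 ≈ -8.4746e-6)
-Z = -1*(-1/118000) = 1/118000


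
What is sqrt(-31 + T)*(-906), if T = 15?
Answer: -3624*I ≈ -3624.0*I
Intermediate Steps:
sqrt(-31 + T)*(-906) = sqrt(-31 + 15)*(-906) = sqrt(-16)*(-906) = (4*I)*(-906) = -3624*I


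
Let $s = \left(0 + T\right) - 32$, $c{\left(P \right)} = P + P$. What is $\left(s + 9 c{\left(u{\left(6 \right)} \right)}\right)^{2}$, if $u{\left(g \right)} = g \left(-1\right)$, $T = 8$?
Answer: $17424$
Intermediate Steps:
$u{\left(g \right)} = - g$
$c{\left(P \right)} = 2 P$
$s = -24$ ($s = \left(0 + 8\right) - 32 = 8 - 32 = -24$)
$\left(s + 9 c{\left(u{\left(6 \right)} \right)}\right)^{2} = \left(-24 + 9 \cdot 2 \left(\left(-1\right) 6\right)\right)^{2} = \left(-24 + 9 \cdot 2 \left(-6\right)\right)^{2} = \left(-24 + 9 \left(-12\right)\right)^{2} = \left(-24 - 108\right)^{2} = \left(-132\right)^{2} = 17424$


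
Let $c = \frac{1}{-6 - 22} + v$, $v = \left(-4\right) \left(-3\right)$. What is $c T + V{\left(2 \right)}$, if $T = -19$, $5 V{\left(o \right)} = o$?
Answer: $- \frac{31769}{140} \approx -226.92$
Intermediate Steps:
$V{\left(o \right)} = \frac{o}{5}$
$v = 12$
$c = \frac{335}{28}$ ($c = \frac{1}{-6 - 22} + 12 = \frac{1}{-28} + 12 = - \frac{1}{28} + 12 = \frac{335}{28} \approx 11.964$)
$c T + V{\left(2 \right)} = \frac{335}{28} \left(-19\right) + \frac{1}{5} \cdot 2 = - \frac{6365}{28} + \frac{2}{5} = - \frac{31769}{140}$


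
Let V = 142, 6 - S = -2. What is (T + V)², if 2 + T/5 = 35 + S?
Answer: 120409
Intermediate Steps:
S = 8 (S = 6 - 1*(-2) = 6 + 2 = 8)
T = 205 (T = -10 + 5*(35 + 8) = -10 + 5*43 = -10 + 215 = 205)
(T + V)² = (205 + 142)² = 347² = 120409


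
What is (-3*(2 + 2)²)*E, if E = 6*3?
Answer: -864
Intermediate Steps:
E = 18
(-3*(2 + 2)²)*E = -3*(2 + 2)²*18 = -3*4²*18 = -3*16*18 = -48*18 = -864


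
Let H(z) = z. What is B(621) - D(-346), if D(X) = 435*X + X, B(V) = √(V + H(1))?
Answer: 150856 + √622 ≈ 1.5088e+5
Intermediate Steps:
B(V) = √(1 + V) (B(V) = √(V + 1) = √(1 + V))
D(X) = 436*X
B(621) - D(-346) = √(1 + 621) - 436*(-346) = √622 - 1*(-150856) = √622 + 150856 = 150856 + √622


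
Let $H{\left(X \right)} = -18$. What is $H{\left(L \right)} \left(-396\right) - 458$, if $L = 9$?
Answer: $6670$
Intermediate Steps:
$H{\left(L \right)} \left(-396\right) - 458 = \left(-18\right) \left(-396\right) - 458 = 7128 - 458 = 6670$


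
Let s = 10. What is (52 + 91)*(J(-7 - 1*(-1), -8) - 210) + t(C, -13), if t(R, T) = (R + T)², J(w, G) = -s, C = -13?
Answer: -30784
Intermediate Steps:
J(w, G) = -10 (J(w, G) = -1*10 = -10)
(52 + 91)*(J(-7 - 1*(-1), -8) - 210) + t(C, -13) = (52 + 91)*(-10 - 210) + (-13 - 13)² = 143*(-220) + (-26)² = -31460 + 676 = -30784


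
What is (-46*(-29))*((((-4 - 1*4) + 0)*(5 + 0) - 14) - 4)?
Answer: -77372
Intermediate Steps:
(-46*(-29))*((((-4 - 1*4) + 0)*(5 + 0) - 14) - 4) = 1334*((((-4 - 4) + 0)*5 - 14) - 4) = 1334*(((-8 + 0)*5 - 14) - 4) = 1334*((-8*5 - 14) - 4) = 1334*((-40 - 14) - 4) = 1334*(-54 - 4) = 1334*(-58) = -77372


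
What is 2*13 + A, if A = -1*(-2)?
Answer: 28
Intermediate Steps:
A = 2
2*13 + A = 2*13 + 2 = 26 + 2 = 28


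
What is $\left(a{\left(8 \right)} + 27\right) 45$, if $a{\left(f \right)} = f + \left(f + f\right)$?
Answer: $2295$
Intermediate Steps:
$a{\left(f \right)} = 3 f$ ($a{\left(f \right)} = f + 2 f = 3 f$)
$\left(a{\left(8 \right)} + 27\right) 45 = \left(3 \cdot 8 + 27\right) 45 = \left(24 + 27\right) 45 = 51 \cdot 45 = 2295$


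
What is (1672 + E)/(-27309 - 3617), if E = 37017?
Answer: -5527/4418 ≈ -1.2510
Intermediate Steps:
(1672 + E)/(-27309 - 3617) = (1672 + 37017)/(-27309 - 3617) = 38689/(-30926) = 38689*(-1/30926) = -5527/4418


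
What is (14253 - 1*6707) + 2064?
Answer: 9610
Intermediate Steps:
(14253 - 1*6707) + 2064 = (14253 - 6707) + 2064 = 7546 + 2064 = 9610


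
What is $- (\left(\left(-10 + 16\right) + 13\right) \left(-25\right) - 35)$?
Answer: $510$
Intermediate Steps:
$- (\left(\left(-10 + 16\right) + 13\right) \left(-25\right) - 35) = - (\left(6 + 13\right) \left(-25\right) - 35) = - (19 \left(-25\right) - 35) = - (-475 - 35) = \left(-1\right) \left(-510\right) = 510$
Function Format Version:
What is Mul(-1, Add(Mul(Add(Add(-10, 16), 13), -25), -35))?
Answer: 510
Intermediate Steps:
Mul(-1, Add(Mul(Add(Add(-10, 16), 13), -25), -35)) = Mul(-1, Add(Mul(Add(6, 13), -25), -35)) = Mul(-1, Add(Mul(19, -25), -35)) = Mul(-1, Add(-475, -35)) = Mul(-1, -510) = 510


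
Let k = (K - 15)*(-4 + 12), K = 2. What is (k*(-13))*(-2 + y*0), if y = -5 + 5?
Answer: -2704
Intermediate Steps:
y = 0
k = -104 (k = (2 - 15)*(-4 + 12) = -13*8 = -104)
(k*(-13))*(-2 + y*0) = (-104*(-13))*(-2 + 0*0) = 1352*(-2 + 0) = 1352*(-2) = -2704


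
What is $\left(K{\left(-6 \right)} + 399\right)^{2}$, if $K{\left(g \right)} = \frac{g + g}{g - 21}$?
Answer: $\frac{12924025}{81} \approx 1.5956 \cdot 10^{5}$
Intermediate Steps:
$K{\left(g \right)} = \frac{2 g}{-21 + g}$
$\left(K{\left(-6 \right)} + 399\right)^{2} = \left(2 \left(-6\right) \frac{1}{-21 - 6} + 399\right)^{2} = \left(2 \left(-6\right) \frac{1}{-27} + 399\right)^{2} = \left(2 \left(-6\right) \left(- \frac{1}{27}\right) + 399\right)^{2} = \left(\frac{4}{9} + 399\right)^{2} = \left(\frac{3595}{9}\right)^{2} = \frac{12924025}{81}$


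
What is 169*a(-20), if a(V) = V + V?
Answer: -6760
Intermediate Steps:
a(V) = 2*V
169*a(-20) = 169*(2*(-20)) = 169*(-40) = -6760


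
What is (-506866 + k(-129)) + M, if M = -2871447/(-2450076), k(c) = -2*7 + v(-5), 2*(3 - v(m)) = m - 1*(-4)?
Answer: -413961025389/816692 ≈ -5.0688e+5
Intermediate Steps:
v(m) = 1 - m/2 (v(m) = 3 - (m - 1*(-4))/2 = 3 - (m + 4)/2 = 3 - (4 + m)/2 = 3 + (-2 - m/2) = 1 - m/2)
k(c) = -21/2 (k(c) = -2*7 + (1 - 1/2*(-5)) = -14 + (1 + 5/2) = -14 + 7/2 = -21/2)
M = 957149/816692 (M = -2871447*(-1/2450076) = 957149/816692 ≈ 1.1720)
(-506866 + k(-129)) + M = (-506866 - 21/2) + 957149/816692 = -1013753/2 + 957149/816692 = -413961025389/816692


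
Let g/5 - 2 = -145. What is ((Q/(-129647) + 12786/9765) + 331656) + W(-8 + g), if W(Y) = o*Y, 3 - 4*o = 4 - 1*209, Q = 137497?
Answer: 17727673521697/60285855 ≈ 2.9406e+5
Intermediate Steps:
g = -715 (g = 10 + 5*(-145) = 10 - 725 = -715)
o = 52 (o = 3/4 - (4 - 1*209)/4 = 3/4 - (4 - 209)/4 = 3/4 - 1/4*(-205) = 3/4 + 205/4 = 52)
W(Y) = 52*Y
((Q/(-129647) + 12786/9765) + 331656) + W(-8 + g) = ((137497/(-129647) + 12786/9765) + 331656) + 52*(-8 - 715) = ((137497*(-1/129647) + 12786*(1/9765)) + 331656) + 52*(-723) = ((-137497/129647 + 4262/3255) + 331656) - 37596 = (15000397/60285855 + 331656) - 37596 = 19994180526277/60285855 - 37596 = 17727673521697/60285855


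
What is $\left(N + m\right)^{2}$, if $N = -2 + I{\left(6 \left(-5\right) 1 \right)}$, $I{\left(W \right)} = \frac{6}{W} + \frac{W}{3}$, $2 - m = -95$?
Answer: $\frac{179776}{25} \approx 7191.0$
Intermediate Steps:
$m = 97$ ($m = 2 - -95 = 2 + 95 = 97$)
$I{\left(W \right)} = \frac{6}{W} + \frac{W}{3}$ ($I{\left(W \right)} = \frac{6}{W} + W \frac{1}{3} = \frac{6}{W} + \frac{W}{3}$)
$N = - \frac{61}{5}$ ($N = -2 + \left(\frac{6}{6 \left(-5\right) 1} + \frac{6 \left(-5\right) 1}{3}\right) = -2 + \left(\frac{6}{\left(-30\right) 1} + \frac{\left(-30\right) 1}{3}\right) = -2 + \left(\frac{6}{-30} + \frac{1}{3} \left(-30\right)\right) = -2 + \left(6 \left(- \frac{1}{30}\right) - 10\right) = -2 - \frac{51}{5} = - \frac{61}{5} \approx -12.2$)
$\left(N + m\right)^{2} = \left(- \frac{61}{5} + 97\right)^{2} = \left(\frac{424}{5}\right)^{2} = \frac{179776}{25}$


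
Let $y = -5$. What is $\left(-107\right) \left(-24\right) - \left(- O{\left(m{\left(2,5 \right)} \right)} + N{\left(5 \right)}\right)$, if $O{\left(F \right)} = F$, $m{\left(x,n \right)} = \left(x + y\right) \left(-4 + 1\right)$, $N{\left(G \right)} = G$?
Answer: $2572$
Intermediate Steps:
$m{\left(x,n \right)} = 15 - 3 x$ ($m{\left(x,n \right)} = \left(x - 5\right) \left(-4 + 1\right) = \left(-5 + x\right) \left(-3\right) = 15 - 3 x$)
$\left(-107\right) \left(-24\right) - \left(- O{\left(m{\left(2,5 \right)} \right)} + N{\left(5 \right)}\right) = \left(-107\right) \left(-24\right) + \left(\left(-1\right) 5 + \left(15 - 6\right)\right) = 2568 + \left(-5 + \left(15 - 6\right)\right) = 2568 + \left(-5 + 9\right) = 2568 + 4 = 2572$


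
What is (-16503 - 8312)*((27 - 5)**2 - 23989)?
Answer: 583276575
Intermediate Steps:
(-16503 - 8312)*((27 - 5)**2 - 23989) = -24815*(22**2 - 23989) = -24815*(484 - 23989) = -24815*(-23505) = 583276575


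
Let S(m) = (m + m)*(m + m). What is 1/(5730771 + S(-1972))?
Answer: 1/21285907 ≈ 4.6979e-8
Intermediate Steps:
S(m) = 4*m**2 (S(m) = (2*m)*(2*m) = 4*m**2)
1/(5730771 + S(-1972)) = 1/(5730771 + 4*(-1972)**2) = 1/(5730771 + 4*3888784) = 1/(5730771 + 15555136) = 1/21285907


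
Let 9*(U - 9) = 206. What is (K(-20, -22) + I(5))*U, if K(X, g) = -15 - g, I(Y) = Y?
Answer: 1148/3 ≈ 382.67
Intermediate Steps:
U = 287/9 (U = 9 + (1/9)*206 = 9 + 206/9 = 287/9 ≈ 31.889)
(K(-20, -22) + I(5))*U = ((-15 - 1*(-22)) + 5)*(287/9) = ((-15 + 22) + 5)*(287/9) = (7 + 5)*(287/9) = 12*(287/9) = 1148/3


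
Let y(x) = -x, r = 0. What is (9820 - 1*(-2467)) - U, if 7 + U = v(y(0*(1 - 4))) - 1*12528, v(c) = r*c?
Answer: 24822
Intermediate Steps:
v(c) = 0 (v(c) = 0*c = 0)
U = -12535 (U = -7 + (0 - 1*12528) = -7 + (0 - 12528) = -7 - 12528 = -12535)
(9820 - 1*(-2467)) - U = (9820 - 1*(-2467)) - 1*(-12535) = (9820 + 2467) + 12535 = 12287 + 12535 = 24822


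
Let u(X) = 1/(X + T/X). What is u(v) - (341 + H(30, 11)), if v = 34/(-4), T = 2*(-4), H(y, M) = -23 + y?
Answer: -89470/257 ≈ -348.13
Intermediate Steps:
T = -8
v = -17/2 (v = 34*(-1/4) = -17/2 ≈ -8.5000)
u(X) = 1/(X - 8/X)
u(v) - (341 + H(30, 11)) = -17/(2*(-8 + (-17/2)**2)) - (341 + (-23 + 30)) = -17/(2*(-8 + 289/4)) - (341 + 7) = -17/(2*257/4) - 1*348 = -17/2*4/257 - 348 = -34/257 - 348 = -89470/257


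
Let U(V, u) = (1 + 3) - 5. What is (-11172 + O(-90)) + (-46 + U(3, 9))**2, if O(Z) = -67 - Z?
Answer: -8940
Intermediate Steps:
U(V, u) = -1 (U(V, u) = 4 - 5 = -1)
(-11172 + O(-90)) + (-46 + U(3, 9))**2 = (-11172 + (-67 - 1*(-90))) + (-46 - 1)**2 = (-11172 + (-67 + 90)) + (-47)**2 = (-11172 + 23) + 2209 = -11149 + 2209 = -8940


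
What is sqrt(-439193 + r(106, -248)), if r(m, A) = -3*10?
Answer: I*sqrt(439223) ≈ 662.74*I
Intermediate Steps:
r(m, A) = -30
sqrt(-439193 + r(106, -248)) = sqrt(-439193 - 30) = sqrt(-439223) = I*sqrt(439223)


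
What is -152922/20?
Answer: -76461/10 ≈ -7646.1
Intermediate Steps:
-152922/20 = -10923*7/10 = -76461/10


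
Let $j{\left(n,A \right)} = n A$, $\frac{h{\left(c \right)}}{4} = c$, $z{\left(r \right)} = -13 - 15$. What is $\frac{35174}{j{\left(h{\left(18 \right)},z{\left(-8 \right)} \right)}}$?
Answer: $- \frac{17587}{1008} \approx -17.447$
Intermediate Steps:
$z{\left(r \right)} = -28$ ($z{\left(r \right)} = -13 - 15 = -28$)
$h{\left(c \right)} = 4 c$
$j{\left(n,A \right)} = A n$
$\frac{35174}{j{\left(h{\left(18 \right)},z{\left(-8 \right)} \right)}} = \frac{35174}{\left(-28\right) 4 \cdot 18} = \frac{35174}{\left(-28\right) 72} = \frac{35174}{-2016} = 35174 \left(- \frac{1}{2016}\right) = - \frac{17587}{1008}$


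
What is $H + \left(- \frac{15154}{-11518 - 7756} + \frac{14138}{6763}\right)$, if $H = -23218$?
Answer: $- \frac{1513046378601}{65175031} \approx -23215.0$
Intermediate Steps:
$H + \left(- \frac{15154}{-11518 - 7756} + \frac{14138}{6763}\right) = -23218 + \left(- \frac{15154}{-11518 - 7756} + \frac{14138}{6763}\right) = -23218 + \left(- \frac{15154}{-11518 - 7756} + 14138 \cdot \frac{1}{6763}\right) = -23218 + \left(- \frac{15154}{-19274} + \frac{14138}{6763}\right) = -23218 + \left(\left(-15154\right) \left(- \frac{1}{19274}\right) + \frac{14138}{6763}\right) = -23218 + \left(\frac{7577}{9637} + \frac{14138}{6763}\right) = -23218 + \frac{187491157}{65175031} = - \frac{1513046378601}{65175031}$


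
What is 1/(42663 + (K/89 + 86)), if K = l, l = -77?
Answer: 89/3804584 ≈ 2.3393e-5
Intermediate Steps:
K = -77
1/(42663 + (K/89 + 86)) = 1/(42663 + (-77/89 + 86)) = 1/(42663 + 7577/89) = 1/(3804584/89) = 89/3804584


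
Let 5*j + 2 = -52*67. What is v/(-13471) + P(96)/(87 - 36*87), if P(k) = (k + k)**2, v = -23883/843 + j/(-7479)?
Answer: -23188060755551/1915686648729 ≈ -12.104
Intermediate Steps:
j = -3486/5 (j = -2/5 + (-52*67)/5 = -2/5 + (1/5)*(-3484) = -2/5 - 3484/5 = -3486/5 ≈ -697.20)
v = -98907343/3502665 (v = -23883/843 - 3486/5/(-7479) = -23883*1/843 - 3486/5*(-1/7479) = -7961/281 + 1162/12465 = -98907343/3502665 ≈ -28.238)
P(k) = 4*k**2 (P(k) = (2*k)**2 = 4*k**2)
v/(-13471) + P(96)/(87 - 36*87) = -98907343/3502665/(-13471) + (4*96**2)/(87 - 36*87) = -98907343/3502665*(-1/13471) + (4*9216)/(87 - 3132) = 98907343/47184400215 + 36864/(-3045) = 98907343/47184400215 + 36864*(-1/3045) = 98907343/47184400215 - 12288/1015 = -23188060755551/1915686648729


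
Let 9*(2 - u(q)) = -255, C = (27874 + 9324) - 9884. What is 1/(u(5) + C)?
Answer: 3/82033 ≈ 3.6571e-5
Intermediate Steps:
C = 27314 (C = 37198 - 9884 = 27314)
u(q) = 91/3 (u(q) = 2 - 1/9*(-255) = 2 + 85/3 = 91/3)
1/(u(5) + C) = 1/(91/3 + 27314) = 1/(82033/3) = 3/82033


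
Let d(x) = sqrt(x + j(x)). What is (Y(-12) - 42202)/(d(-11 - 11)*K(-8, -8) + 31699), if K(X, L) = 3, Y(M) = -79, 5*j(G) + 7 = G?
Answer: -6701327095/5024134256 + 126843*I*sqrt(695)/5024134256 ≈ -1.3338 + 0.00066558*I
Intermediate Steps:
j(G) = -7/5 + G/5
d(x) = sqrt(-7/5 + 6*x/5) (d(x) = sqrt(x + (-7/5 + x/5)) = sqrt(-7/5 + 6*x/5))
(Y(-12) - 42202)/(d(-11 - 11)*K(-8, -8) + 31699) = (-79 - 42202)/((sqrt(-35 + 30*(-11 - 11))/5)*3 + 31699) = -42281/((sqrt(-35 + 30*(-22))/5)*3 + 31699) = -42281/((sqrt(-35 - 660)/5)*3 + 31699) = -42281/((sqrt(-695)/5)*3 + 31699) = -42281/(((I*sqrt(695))/5)*3 + 31699) = -42281/((I*sqrt(695)/5)*3 + 31699) = -42281/(3*I*sqrt(695)/5 + 31699) = -42281/(31699 + 3*I*sqrt(695)/5)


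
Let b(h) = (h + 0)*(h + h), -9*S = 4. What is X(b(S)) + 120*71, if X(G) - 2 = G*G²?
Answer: 4528972970/531441 ≈ 8522.1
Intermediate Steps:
S = -4/9 (S = -⅑*4 = -4/9 ≈ -0.44444)
b(h) = 2*h² (b(h) = h*(2*h) = 2*h²)
X(G) = 2 + G³ (X(G) = 2 + G*G² = 2 + G³)
X(b(S)) + 120*71 = (2 + (2*(-4/9)²)³) + 120*71 = (2 + (2*(16/81))³) + 8520 = (2 + (32/81)³) + 8520 = (2 + 32768/531441) + 8520 = 1095650/531441 + 8520 = 4528972970/531441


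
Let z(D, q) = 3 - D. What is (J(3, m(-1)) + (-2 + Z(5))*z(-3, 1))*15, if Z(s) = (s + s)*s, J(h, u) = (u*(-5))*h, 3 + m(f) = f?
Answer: 5220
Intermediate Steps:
m(f) = -3 + f
J(h, u) = -5*h*u (J(h, u) = (-5*u)*h = -5*h*u)
Z(s) = 2*s**2 (Z(s) = (2*s)*s = 2*s**2)
(J(3, m(-1)) + (-2 + Z(5))*z(-3, 1))*15 = (-5*3*(-3 - 1) + (-2 + 2*5**2)*(3 - 1*(-3)))*15 = (-5*3*(-4) + (-2 + 2*25)*(3 + 3))*15 = (60 + (-2 + 50)*6)*15 = (60 + 48*6)*15 = (60 + 288)*15 = 348*15 = 5220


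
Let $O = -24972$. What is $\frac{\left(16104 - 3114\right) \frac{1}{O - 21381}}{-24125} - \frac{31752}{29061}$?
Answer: $- \frac{263013396286}{240725421175} \approx -1.0926$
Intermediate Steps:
$\frac{\left(16104 - 3114\right) \frac{1}{O - 21381}}{-24125} - \frac{31752}{29061} = \frac{\left(16104 - 3114\right) \frac{1}{-24972 - 21381}}{-24125} - \frac{31752}{29061} = \frac{12990}{-46353} \left(- \frac{1}{24125}\right) - \frac{3528}{3229} = 12990 \left(- \frac{1}{46353}\right) \left(- \frac{1}{24125}\right) - \frac{3528}{3229} = \left(- \frac{4330}{15451}\right) \left(- \frac{1}{24125}\right) - \frac{3528}{3229} = \frac{866}{74551075} - \frac{3528}{3229} = - \frac{263013396286}{240725421175}$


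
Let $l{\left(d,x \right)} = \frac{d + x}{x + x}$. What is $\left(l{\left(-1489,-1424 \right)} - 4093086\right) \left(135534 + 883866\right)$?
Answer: $- \frac{1485406733961375}{356} \approx -4.1725 \cdot 10^{12}$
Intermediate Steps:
$l{\left(d,x \right)} = \frac{d + x}{2 x}$
$\left(l{\left(-1489,-1424 \right)} - 4093086\right) \left(135534 + 883866\right) = \left(\frac{-1489 - 1424}{2 \left(-1424\right)} - 4093086\right) \left(135534 + 883866\right) = \left(\frac{1}{2} \left(- \frac{1}{1424}\right) \left(-2913\right) - 4093086\right) 1019400 = \left(\frac{2913}{2848} - 4093086\right) 1019400 = \left(- \frac{11657106015}{2848}\right) 1019400 = - \frac{1485406733961375}{356}$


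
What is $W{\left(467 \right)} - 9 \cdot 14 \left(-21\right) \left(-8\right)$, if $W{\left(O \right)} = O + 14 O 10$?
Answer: $44679$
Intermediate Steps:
$W{\left(O \right)} = 141 O$ ($W{\left(O \right)} = O + 140 O = 141 O$)
$W{\left(467 \right)} - 9 \cdot 14 \left(-21\right) \left(-8\right) = 141 \cdot 467 - 9 \cdot 14 \left(-21\right) \left(-8\right) = 65847 - 126 \left(-21\right) \left(-8\right) = 65847 - \left(-2646\right) \left(-8\right) = 65847 - 21168 = 44679$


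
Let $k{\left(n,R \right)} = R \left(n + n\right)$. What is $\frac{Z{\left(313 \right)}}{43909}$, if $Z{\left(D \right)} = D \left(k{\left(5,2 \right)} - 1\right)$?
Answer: $\frac{313}{2311} \approx 0.13544$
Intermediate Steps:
$k{\left(n,R \right)} = 2 R n$ ($k{\left(n,R \right)} = R 2 n = 2 R n$)
$Z{\left(D \right)} = 19 D$ ($Z{\left(D \right)} = D \left(2 \cdot 2 \cdot 5 - 1\right) = D \left(20 - 1\right) = D 19 = 19 D$)
$\frac{Z{\left(313 \right)}}{43909} = \frac{19 \cdot 313}{43909} = 5947 \cdot \frac{1}{43909} = \frac{313}{2311}$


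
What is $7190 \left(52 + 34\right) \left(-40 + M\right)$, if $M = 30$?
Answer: $-6183400$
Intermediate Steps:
$7190 \left(52 + 34\right) \left(-40 + M\right) = 7190 \left(52 + 34\right) \left(-40 + 30\right) = 7190 \cdot 86 \left(-10\right) = 7190 \left(-860\right) = -6183400$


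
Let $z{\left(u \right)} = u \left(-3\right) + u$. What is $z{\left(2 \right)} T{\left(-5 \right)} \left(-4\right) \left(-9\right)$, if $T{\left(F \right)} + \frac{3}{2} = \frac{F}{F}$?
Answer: $72$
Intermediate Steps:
$T{\left(F \right)} = - \frac{1}{2}$ ($T{\left(F \right)} = - \frac{3}{2} + \frac{F}{F} = - \frac{3}{2} + 1 = - \frac{1}{2}$)
$z{\left(u \right)} = - 2 u$ ($z{\left(u \right)} = - 3 u + u = - 2 u$)
$z{\left(2 \right)} T{\left(-5 \right)} \left(-4\right) \left(-9\right) = \left(-2\right) 2 \left(- \frac{1}{2}\right) \left(-4\right) \left(-9\right) = - 4 \cdot 2 \left(-9\right) = \left(-4\right) \left(-18\right) = 72$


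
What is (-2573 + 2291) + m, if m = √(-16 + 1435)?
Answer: -282 + √1419 ≈ -244.33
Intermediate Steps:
m = √1419 ≈ 37.670
(-2573 + 2291) + m = (-2573 + 2291) + √1419 = -282 + √1419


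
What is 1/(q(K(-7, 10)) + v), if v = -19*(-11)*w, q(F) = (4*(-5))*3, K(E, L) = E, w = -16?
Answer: -1/3404 ≈ -0.00029377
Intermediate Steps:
q(F) = -60 (q(F) = -20*3 = -60)
v = -3344 (v = -19*(-11)*(-16) = -(-209)*(-16) = -1*3344 = -3344)
1/(q(K(-7, 10)) + v) = 1/(-60 - 3344) = 1/(-3404) = -1/3404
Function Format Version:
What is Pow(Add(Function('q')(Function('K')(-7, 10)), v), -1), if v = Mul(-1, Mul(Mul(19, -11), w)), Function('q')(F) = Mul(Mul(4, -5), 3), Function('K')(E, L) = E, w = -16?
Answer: Rational(-1, 3404) ≈ -0.00029377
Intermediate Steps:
Function('q')(F) = -60 (Function('q')(F) = Mul(-20, 3) = -60)
v = -3344 (v = Mul(-1, Mul(Mul(19, -11), -16)) = Mul(-1, Mul(-209, -16)) = Mul(-1, 3344) = -3344)
Pow(Add(Function('q')(Function('K')(-7, 10)), v), -1) = Pow(Add(-60, -3344), -1) = Pow(-3404, -1) = Rational(-1, 3404)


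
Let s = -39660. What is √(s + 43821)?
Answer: √4161 ≈ 64.506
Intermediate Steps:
√(s + 43821) = √(-39660 + 43821) = √4161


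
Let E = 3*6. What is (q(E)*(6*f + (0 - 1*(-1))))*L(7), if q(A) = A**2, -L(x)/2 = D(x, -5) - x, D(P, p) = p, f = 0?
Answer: 7776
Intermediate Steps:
E = 18
L(x) = 10 + 2*x (L(x) = -2*(-5 - x) = 10 + 2*x)
(q(E)*(6*f + (0 - 1*(-1))))*L(7) = (18**2*(6*0 + (0 - 1*(-1))))*(10 + 2*7) = (324*(0 + (0 + 1)))*(10 + 14) = (324*(0 + 1))*24 = (324*1)*24 = 324*24 = 7776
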